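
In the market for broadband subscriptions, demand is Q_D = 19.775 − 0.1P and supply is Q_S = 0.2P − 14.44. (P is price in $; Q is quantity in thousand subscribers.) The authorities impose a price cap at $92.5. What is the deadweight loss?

$139.32 thousand

In inverse form: demand P = 197.75 − 10Q, supply P = 72.2 + 5Q.
Competitive equilibrium: 197.75 − 10Q = 72.2 + 5Q → Q* = 8.37, P* = 114.05.
At the ceiling P = 92.5, quantity supplied = (92.5 − 72.2)/5 = 4.06.
Willingness to pay at Q' = 4.06: 197.75 − 10·4.06 = 157.15.
ΔQ = 8.37 − 4.06 = 4.31; wedge = 157.15 − 92.5 = 64.65.
DWL = ½ × 4.31 × 64.65 = $139.32 thousand.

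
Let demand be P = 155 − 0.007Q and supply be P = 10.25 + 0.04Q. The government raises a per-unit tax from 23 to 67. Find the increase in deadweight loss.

42127.66

Competitive equilibrium: 155 − 0.007Q = 10.25 + 0.04Q → Q* = 3079.7872, P* = 133.4415.
For a per-unit tax t: ΔQ = t/0.047, so DWL = ½·t·(t/0.047) = t²/0.094.
At t = 23: DWL = 5627.66. At t = 67: DWL = 47755.319.
Increase = 47755.319 − 5627.66 = 42127.66.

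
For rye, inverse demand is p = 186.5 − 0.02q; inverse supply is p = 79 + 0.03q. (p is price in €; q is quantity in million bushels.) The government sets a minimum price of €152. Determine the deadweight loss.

€4515.625 million

Competitive equilibrium: 186.5 − 0.02q = 79 + 0.03q → q* = 2150, p* = 143.5.
At the floor p = 152, quantity demanded = (186.5 − 152)/0.02 = 1725.
Sellers' marginal cost at q' = 1725: 79 + 0.03·1725 = 130.75.
Δq = 2150 − 1725 = 425; wedge = 152 − 130.75 = 21.25.
DWL = ½ × 425 × 21.25 = €4515.625 million.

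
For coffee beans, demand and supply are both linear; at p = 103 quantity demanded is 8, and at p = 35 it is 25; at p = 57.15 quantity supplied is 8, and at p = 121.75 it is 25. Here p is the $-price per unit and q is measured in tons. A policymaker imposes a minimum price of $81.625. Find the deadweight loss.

Demand slope = (35 − 103)/(25 − 8) = −4, so p = 135 − 4q.
Supply slope = (121.75 − 57.15)/(25 − 8) = 3.8, so p = 26.75 + 3.8q.
Competitive equilibrium: 135 − 4q = 26.75 + 3.8q → q* = 13.8782, p* = 79.4872.
At the floor p = 81.625, quantity demanded = (135 − 81.625)/4 = 13.3438.
Sellers' marginal cost at q' = 13.3438: 26.75 + 3.8·13.3438 = 77.4564.
Δq = 13.8782 − 13.3438 = 0.5344; wedge = 81.625 − 77.4564 = 4.1686.
Welfare loss = ½ × 0.5344 × 4.1686 = $1.11.

$1.11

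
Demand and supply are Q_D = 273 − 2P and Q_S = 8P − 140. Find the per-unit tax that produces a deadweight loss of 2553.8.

56.5

In inverse form: demand P = 136.5 − 0.5Q, supply P = 17.5 + 0.125Q.
Competitive equilibrium: 136.5 − 0.5Q = 17.5 + 0.125Q → Q* = 190.4, P* = 41.3.
A tax t gives ΔQ = t/0.625 and wedge t, so DWL = t²/1.25.
t²/1.25 = 2553.8 → t² = 3192.25 → t = 56.5.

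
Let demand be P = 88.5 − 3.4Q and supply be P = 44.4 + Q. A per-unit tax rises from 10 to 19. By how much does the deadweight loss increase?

Competitive equilibrium: 88.5 − 3.4Q = 44.4 + Q → Q* = 10.0227, P* = 54.4227.
For a per-unit tax t: ΔQ = t/4.4, so DWL = ½·t·(t/4.4) = t²/8.8.
At t = 10: DWL = 11.364. At t = 19: DWL = 41.023.
Increase = 41.023 − 11.364 = 29.66.

29.66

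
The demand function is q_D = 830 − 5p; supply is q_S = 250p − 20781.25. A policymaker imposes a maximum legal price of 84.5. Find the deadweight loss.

In inverse form: demand p = 166 − 0.2q, supply p = 83.125 + 0.004q.
Competitive equilibrium: 166 − 0.2q = 83.125 + 0.004q → q* = 406.25, p* = 84.75.
At the ceiling p = 84.5, quantity supplied = (84.5 − 83.125)/0.004 = 343.75.
Willingness to pay at q' = 343.75: 166 − 0.2·343.75 = 97.25.
Δq = 406.25 − 343.75 = 62.5; wedge = 97.25 − 84.5 = 12.75.
Welfare loss = ½ × 62.5 × 12.75 = 398.44.

398.44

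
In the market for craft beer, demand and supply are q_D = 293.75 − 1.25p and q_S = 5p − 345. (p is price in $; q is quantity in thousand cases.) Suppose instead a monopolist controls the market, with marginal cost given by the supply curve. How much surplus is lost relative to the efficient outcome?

$2721.58 thousand

In inverse form: demand p = 235 − 0.8q, supply p = 69 + 0.2q.
Competitive equilibrium: 235 − 0.8q = 69 + 0.2q → q* = 166, p* = 102.2.
Marginal revenue: MR = 235 − 1.6q. Set MR = MC: 235 − 1.6q = 69 + 0.2q → q_m = 92.2222.
Price p_m = 235 − 0.8·92.2222 = 161.2222; MC(q_m) = 69 + 0.2·92.2222 = 87.4444.
Competitive q* = 166, so Δq = 73.7778; wedge = 161.2222 − 87.4444 = 73.7778.
DWL = ½ × 73.7778 × 73.7778 = $2721.58 thousand.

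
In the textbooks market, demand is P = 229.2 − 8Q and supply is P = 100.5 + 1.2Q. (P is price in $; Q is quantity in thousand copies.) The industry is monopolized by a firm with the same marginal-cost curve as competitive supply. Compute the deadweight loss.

Competitive equilibrium: 229.2 − 8Q = 100.5 + 1.2Q → Q* = 13.9891, P* = 117.287.
Marginal revenue: MR = 229.2 − 16Q. Set MR = MC: 229.2 − 16Q = 100.5 + 1.2Q → Q_m = 7.4826.
Price P_m = 229.2 − 8·7.4826 = 169.3392; MC(Q_m) = 100.5 + 1.2·7.4826 = 109.4791.
Competitive Q* = 13.9891, so ΔQ = 6.5065; wedge = 169.3392 − 109.4791 = 59.8601.
Deadweight loss = ½ × 6.5065 × 59.8601 = $194.74 thousand.

$194.74 thousand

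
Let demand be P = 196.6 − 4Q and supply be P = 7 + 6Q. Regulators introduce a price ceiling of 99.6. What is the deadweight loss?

Competitive equilibrium: 196.6 − 4Q = 7 + 6Q → Q* = 18.96, P* = 120.76.
At the ceiling P = 99.6, quantity supplied = (99.6 − 7)/6 = 15.4333.
Willingness to pay at Q' = 15.4333: 196.6 − 4·15.4333 = 134.8668.
ΔQ = 18.96 − 15.4333 = 3.5267; wedge = 134.8668 − 99.6 = 35.2668.
The triangle = ½ × 3.5267 × 35.2668 = 62.19.

62.19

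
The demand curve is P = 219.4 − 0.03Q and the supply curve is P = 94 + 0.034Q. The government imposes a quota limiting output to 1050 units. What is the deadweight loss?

Competitive equilibrium: 219.4 − 0.03Q = 94 + 0.034Q → Q* = 1959.375, P* = 160.6188.
At Q = 1050: demand price = 219.4 − 0.03·1050 = 187.9; supply price = 94 + 0.034·1050 = 129.7.
ΔQ = 1959.375 − 1050 = 909.375; wedge = 187.9 − 129.7 = 58.2.
Deadweight loss = ½ × 909.375 × 58.2 = 26462.81.

26462.81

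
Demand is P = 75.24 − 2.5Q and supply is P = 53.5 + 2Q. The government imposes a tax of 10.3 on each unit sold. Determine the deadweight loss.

11.79

Competitive equilibrium: 75.24 − 2.5Q = 53.5 + 2Q → Q* = 4.8311, P* = 63.1622.
With the tax, the buyer price exceeds the seller price by 10.3: (75.24 − 2.5Q) − (53.5 + 2Q) = 10.3 → Q' = 2.5422.
ΔQ = 4.8311 − 2.5422 = 2.2889; the wedge equals the tax, 10.3.
The triangle = ½ × 2.2889 × 10.3 = 11.79.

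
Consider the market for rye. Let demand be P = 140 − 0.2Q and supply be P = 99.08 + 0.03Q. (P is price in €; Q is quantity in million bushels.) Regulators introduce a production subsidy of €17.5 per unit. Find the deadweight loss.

Competitive equilibrium: 140 − 0.2Q = 99.08 + 0.03Q → Q* = 177.913, P* = 104.4174.
The subsidy lowers effective supply by 17.5: P = 81.58 + 0.03Q.
New quantity: 140 − 0.2Q = 81.58 + 0.03Q → Q' = 254.
Overproduction ΔQ = 254 − 177.913 = 76.087; wedge = subsidy = 17.5.
DWL = ½ × 76.087 × 17.5 = €665.76 million.

€665.76 million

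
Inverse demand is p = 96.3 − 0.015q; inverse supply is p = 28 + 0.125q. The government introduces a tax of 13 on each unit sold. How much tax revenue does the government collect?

5135

Competitive equilibrium: 96.3 − 0.015q = 28 + 0.125q → q* = 487.8571, p* = 88.9821.
With the tax, the buyer price exceeds the seller price by 13: (96.3 − 0.015q) − (28 + 0.125q) = 13 → q' = 395.
Tax revenue = 13 × 395 = 5135.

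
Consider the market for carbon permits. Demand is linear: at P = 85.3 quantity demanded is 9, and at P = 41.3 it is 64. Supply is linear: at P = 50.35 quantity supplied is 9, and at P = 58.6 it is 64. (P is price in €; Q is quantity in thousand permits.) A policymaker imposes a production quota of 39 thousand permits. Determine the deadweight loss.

€21.90 thousand

Demand slope = (41.3 − 85.3)/(64 − 9) = −0.8, so P = 92.5 − 0.8Q.
Supply slope = (58.6 − 50.35)/(64 − 9) = 0.15, so P = 49 + 0.15Q.
Competitive equilibrium: 92.5 − 0.8Q = 49 + 0.15Q → Q* = 45.7895, P* = 55.8684.
At Q = 39: demand price = 92.5 − 0.8·39 = 61.3; supply price = 49 + 0.15·39 = 54.85.
ΔQ = 45.7895 − 39 = 6.7895; wedge = 61.3 − 54.85 = 6.45.
Deadweight loss = ½ × 6.7895 × 6.45 = €21.90 thousand.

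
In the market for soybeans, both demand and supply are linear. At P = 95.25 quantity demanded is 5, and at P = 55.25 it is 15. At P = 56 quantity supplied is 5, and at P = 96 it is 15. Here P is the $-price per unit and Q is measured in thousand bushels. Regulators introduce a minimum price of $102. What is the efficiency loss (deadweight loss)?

$173.91 thousand

Demand slope = (55.25 − 95.25)/(15 − 5) = −4, so P = 115.25 − 4Q.
Supply slope = (96 − 56)/(15 − 5) = 4, so P = 36 + 4Q.
Competitive equilibrium: 115.25 − 4Q = 36 + 4Q → Q* = 9.9063, P* = 75.625.
At the floor P = 102, quantity demanded = (115.25 − 102)/4 = 3.3125.
Sellers' marginal cost at Q' = 3.3125: 36 + 4·3.3125 = 49.25.
ΔQ = 9.9063 − 3.3125 = 6.5938; wedge = 102 − 49.25 = 52.75.
DWL = ½ × 6.5938 × 52.75 = $173.91 thousand.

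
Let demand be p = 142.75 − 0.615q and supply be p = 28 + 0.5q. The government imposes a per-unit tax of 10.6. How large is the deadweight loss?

Competitive equilibrium: 142.75 − 0.615q = 28 + 0.5q → q* = 102.9148, p* = 79.4574.
With the tax, the buyer price exceeds the seller price by 10.6: (142.75 − 0.615q) − (28 + 0.5q) = 10.6 → q' = 93.4081.
Δq = 102.9148 − 93.4081 = 9.5067; the wedge equals the tax, 10.6.
Welfare loss = ½ × 9.5067 × 10.6 = 50.39.

50.39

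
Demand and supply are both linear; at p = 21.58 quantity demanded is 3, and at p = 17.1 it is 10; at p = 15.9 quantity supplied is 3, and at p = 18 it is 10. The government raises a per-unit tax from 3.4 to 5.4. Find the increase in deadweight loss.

9.36

Demand slope = (17.1 − 21.58)/(10 − 3) = −0.64, so p = 23.5 − 0.64q.
Supply slope = (18 − 15.9)/(10 − 3) = 0.3, so p = 15 + 0.3q.
Competitive equilibrium: 23.5 − 0.64q = 15 + 0.3q → q* = 9.0426, p* = 17.7128.
For a per-unit tax t: Δq = t/0.94, so DWL = ½·t·(t/0.94) = t²/1.88.
At t = 3.4: DWL = 6.149. At t = 5.4: DWL = 15.511.
Increase = 15.511 − 6.149 = 9.36.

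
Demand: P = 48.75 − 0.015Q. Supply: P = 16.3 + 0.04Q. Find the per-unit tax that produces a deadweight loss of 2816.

Competitive equilibrium: 48.75 − 0.015Q = 16.3 + 0.04Q → Q* = 590, P* = 39.9.
A tax t gives ΔQ = t/0.055 and wedge t, so DWL = t²/0.11.
t²/0.11 = 2816 → t² = 309.76 → t = 17.6.

17.6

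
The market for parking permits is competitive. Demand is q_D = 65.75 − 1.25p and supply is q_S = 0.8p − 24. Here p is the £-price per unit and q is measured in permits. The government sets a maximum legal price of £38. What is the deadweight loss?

In inverse form: demand p = 52.6 − 0.8q, supply p = 30 + 1.25q.
Competitive equilibrium: 52.6 − 0.8q = 30 + 1.25q → q* = 11.0244, p* = 43.7805.
At the ceiling p = 38, quantity supplied = (38 − 30)/1.25 = 6.4.
Willingness to pay at q' = 6.4: 52.6 − 0.8·6.4 = 47.48.
Δq = 11.0244 − 6.4 = 4.6244; wedge = 47.48 − 38 = 9.48.
Deadweight loss = ½ × 4.6244 × 9.48 = £21.92.

£21.92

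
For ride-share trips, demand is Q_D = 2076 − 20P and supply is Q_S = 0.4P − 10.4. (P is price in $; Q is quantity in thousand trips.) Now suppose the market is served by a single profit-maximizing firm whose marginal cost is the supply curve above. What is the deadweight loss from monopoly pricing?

In inverse form: demand P = 103.8 − 0.05Q, supply P = 26 + 2.5Q.
Competitive equilibrium: 103.8 − 0.05Q = 26 + 2.5Q → Q* = 30.5098, P* = 102.2745.
Marginal revenue: MR = 103.8 − 0.1Q. Set MR = MC: 103.8 − 0.1Q = 26 + 2.5Q → Q_m = 29.9231.
Price P_m = 103.8 − 0.05·29.9231 = 102.3038; MC(Q_m) = 26 + 2.5·29.9231 = 100.8078.
Competitive Q* = 30.5098, so ΔQ = 0.5867; wedge = 102.3038 − 100.8078 = 1.496.
The triangle = ½ × 0.5867 × 1.496 = $0.44 thousand.

$0.44 thousand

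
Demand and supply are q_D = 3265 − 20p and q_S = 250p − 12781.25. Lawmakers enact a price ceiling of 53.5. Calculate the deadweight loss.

In inverse form: demand p = 163.25 − 0.05q, supply p = 51.125 + 0.004q.
Competitive equilibrium: 163.25 − 0.05q = 51.125 + 0.004q → q* = 2076.3889, p* = 59.4306.
At the ceiling p = 53.5, quantity supplied = (53.5 − 51.125)/0.004 = 593.75.
Willingness to pay at q' = 593.75: 163.25 − 0.05·593.75 = 133.5625.
Δq = 2076.3889 − 593.75 = 1482.6389; wedge = 133.5625 − 53.5 = 80.0625.
DWL = ½ × 1482.6389 × 80.0625 = 59351.89.

59351.89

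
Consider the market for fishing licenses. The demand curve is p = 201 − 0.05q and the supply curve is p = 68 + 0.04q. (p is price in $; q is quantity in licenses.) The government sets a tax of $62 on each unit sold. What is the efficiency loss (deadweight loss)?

Competitive equilibrium: 201 − 0.05q = 68 + 0.04q → q* = 1477.7778, p* = 127.1111.
With the tax, the buyer price exceeds the seller price by 62: (201 − 0.05q) − (68 + 0.04q) = 62 → q' = 788.8889.
Δq = 1477.7778 − 788.8889 = 688.8889; the wedge equals the tax, 62.
Welfare loss = ½ × 688.8889 × 62 = $21355.56.

$21355.56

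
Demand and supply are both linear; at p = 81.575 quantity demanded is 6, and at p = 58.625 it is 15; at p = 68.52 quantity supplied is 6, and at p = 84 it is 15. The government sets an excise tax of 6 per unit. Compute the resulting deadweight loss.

4.22

Demand slope = (58.625 − 81.575)/(15 − 6) = −2.55, so p = 96.875 − 2.55q.
Supply slope = (84 − 68.52)/(15 − 6) = 1.72, so p = 58.2 + 1.72q.
Competitive equilibrium: 96.875 − 2.55q = 58.2 + 1.72q → q* = 9.0574, p* = 73.7787.
With the tax, the buyer price exceeds the seller price by 6: (96.875 − 2.55q) − (58.2 + 1.72q) = 6 → q' = 7.6522.
Δq = 9.0574 − 7.6522 = 1.4052; the wedge equals the tax, 6.
Welfare loss = ½ × 1.4052 × 6 = 4.22.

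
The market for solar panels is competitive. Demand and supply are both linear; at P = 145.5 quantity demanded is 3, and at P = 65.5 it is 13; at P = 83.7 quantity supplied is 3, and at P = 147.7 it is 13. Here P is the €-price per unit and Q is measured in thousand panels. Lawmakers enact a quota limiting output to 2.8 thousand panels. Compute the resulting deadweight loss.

€145.26 thousand

Demand slope = (65.5 − 145.5)/(13 − 3) = −8, so P = 169.5 − 8Q.
Supply slope = (147.7 − 83.7)/(13 − 3) = 6.4, so P = 64.5 + 6.4Q.
Competitive equilibrium: 169.5 − 8Q = 64.5 + 6.4Q → Q* = 7.2917, P* = 111.1667.
At Q = 2.8: demand price = 169.5 − 8·2.8 = 147.1; supply price = 64.5 + 6.4·2.8 = 82.42.
ΔQ = 7.2917 − 2.8 = 4.4917; wedge = 147.1 − 82.42 = 64.68.
Welfare loss = ½ × 4.4917 × 64.68 = €145.26 thousand.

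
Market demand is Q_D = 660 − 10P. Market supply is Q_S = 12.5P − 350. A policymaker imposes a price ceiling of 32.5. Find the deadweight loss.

2158.38

In inverse form: demand P = 66 − 0.1Q, supply P = 28 + 0.08Q.
Competitive equilibrium: 66 − 0.1Q = 28 + 0.08Q → Q* = 211.1111, P* = 44.8889.
At the ceiling P = 32.5, quantity supplied = (32.5 − 28)/0.08 = 56.25.
Willingness to pay at Q' = 56.25: 66 − 0.1·56.25 = 60.375.
ΔQ = 211.1111 − 56.25 = 154.8611; wedge = 60.375 − 32.5 = 27.875.
DWL = ½ × 154.8611 × 27.875 = 2158.38.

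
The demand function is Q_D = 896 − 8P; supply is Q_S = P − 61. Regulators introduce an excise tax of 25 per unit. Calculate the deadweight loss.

277.78

In inverse form: demand P = 112 − 0.125Q, supply P = 61 + Q.
Competitive equilibrium: 112 − 0.125Q = 61 + Q → Q* = 45.3333, P* = 106.3333.
With the tax, the buyer price exceeds the seller price by 25: (112 − 0.125Q) − (61 + Q) = 25 → Q' = 23.1111.
ΔQ = 45.3333 − 23.1111 = 22.2222; the wedge equals the tax, 25.
Welfare loss = ½ × 22.2222 × 25 = 277.78.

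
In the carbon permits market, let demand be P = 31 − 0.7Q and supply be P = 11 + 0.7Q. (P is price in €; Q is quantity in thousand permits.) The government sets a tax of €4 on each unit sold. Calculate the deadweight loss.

€5.71 thousand

Competitive equilibrium: 31 − 0.7Q = 11 + 0.7Q → Q* = 14.2857, P* = 21.
With the tax, the buyer price exceeds the seller price by 4: (31 − 0.7Q) − (11 + 0.7Q) = 4 → Q' = 11.4286.
ΔQ = 14.2857 − 11.4286 = 2.8571; the wedge equals the tax, 4.
DWL = ½ × 2.8571 × 4 = €5.71 thousand.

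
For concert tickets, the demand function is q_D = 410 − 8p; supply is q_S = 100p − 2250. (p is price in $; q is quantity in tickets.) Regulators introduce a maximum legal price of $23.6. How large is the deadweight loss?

In inverse form: demand p = 51.25 − 0.125q, supply p = 22.5 + 0.01q.
Competitive equilibrium: 51.25 − 0.125q = 22.5 + 0.01q → q* = 212.963, p* = 24.6296.
At the ceiling p = 23.6, quantity supplied = (23.6 − 22.5)/0.01 = 110.
Willingness to pay at q' = 110: 51.25 − 0.125·110 = 37.5.
Δq = 212.963 − 110 = 102.963; wedge = 37.5 − 23.6 = 13.9.
The triangle = ½ × 102.963 × 13.9 = $715.59.

$715.59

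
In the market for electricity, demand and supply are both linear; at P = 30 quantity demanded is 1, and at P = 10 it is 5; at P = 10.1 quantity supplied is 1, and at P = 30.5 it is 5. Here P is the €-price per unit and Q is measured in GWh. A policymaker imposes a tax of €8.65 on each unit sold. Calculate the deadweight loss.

€3.70

Demand slope = (10 − 30)/(5 − 1) = −5, so P = 35 − 5Q.
Supply slope = (30.5 − 10.1)/(5 − 1) = 5.1, so P = 5 + 5.1Q.
Competitive equilibrium: 35 − 5Q = 5 + 5.1Q → Q* = 2.9703, P* = 20.1485.
With the tax, the buyer price exceeds the seller price by 8.65: (35 − 5Q) − (5 + 5.1Q) = 8.65 → Q' = 2.1139.
ΔQ = 2.9703 − 2.1139 = 0.8564; the wedge equals the tax, 8.65.
DWL = ½ × 0.8564 × 8.65 = €3.70.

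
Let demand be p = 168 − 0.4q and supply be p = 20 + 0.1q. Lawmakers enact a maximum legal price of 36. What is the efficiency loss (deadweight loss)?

Competitive equilibrium: 168 − 0.4q = 20 + 0.1q → q* = 296, p* = 49.6.
At the ceiling p = 36, quantity supplied = (36 − 20)/0.1 = 160.
Willingness to pay at q' = 160: 168 − 0.4·160 = 104.
Δq = 296 − 160 = 136; wedge = 104 − 36 = 68.
The triangle = ½ × 136 × 68 = 4624.

4624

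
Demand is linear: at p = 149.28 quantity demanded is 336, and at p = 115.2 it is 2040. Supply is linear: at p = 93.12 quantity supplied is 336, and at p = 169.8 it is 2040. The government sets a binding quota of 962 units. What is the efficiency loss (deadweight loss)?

Demand slope = (115.2 − 149.28)/(2040 − 336) = −0.02, so p = 156 − 0.02q.
Supply slope = (169.8 − 93.12)/(2040 − 336) = 0.045, so p = 78 + 0.045q.
Competitive equilibrium: 156 − 0.02q = 78 + 0.045q → q* = 1200, p* = 132.
At q = 962: demand price = 156 − 0.02·962 = 136.76; supply price = 78 + 0.045·962 = 121.29.
Δq = 1200 − 962 = 238; wedge = 136.76 − 121.29 = 15.47.
DWL = ½ × 238 × 15.47 = 1840.93.

1840.93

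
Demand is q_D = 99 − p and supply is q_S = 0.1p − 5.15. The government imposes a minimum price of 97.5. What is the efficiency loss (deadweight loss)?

43.68

In inverse form: demand p = 99 − q, supply p = 51.5 + 10q.
Competitive equilibrium: 99 − q = 51.5 + 10q → q* = 4.3182, p* = 94.6818.
At the floor p = 97.5, quantity demanded = (99 − 97.5)/1 = 1.5.
Sellers' marginal cost at q' = 1.5: 51.5 + 10·1.5 = 66.5.
Δq = 4.3182 − 1.5 = 2.8182; wedge = 97.5 − 66.5 = 31.
DWL = ½ × 2.8182 × 31 = 43.68.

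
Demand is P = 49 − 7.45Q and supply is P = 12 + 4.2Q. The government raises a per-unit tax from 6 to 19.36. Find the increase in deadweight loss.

Competitive equilibrium: 49 − 7.45Q = 12 + 4.2Q → Q* = 3.176, P* = 25.3391.
For a per-unit tax t: ΔQ = t/11.65, so DWL = ½·t·(t/11.65) = t²/23.3.
At t = 6: DWL = 1.545. At t = 19.36: DWL = 16.086.
Increase = 16.086 − 1.545 = 14.54.

14.54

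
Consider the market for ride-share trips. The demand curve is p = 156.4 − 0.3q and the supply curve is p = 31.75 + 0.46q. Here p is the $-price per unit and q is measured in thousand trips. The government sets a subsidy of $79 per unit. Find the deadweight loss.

$4105.92 thousand

Competitive equilibrium: 156.4 − 0.3q = 31.75 + 0.46q → q* = 164.0132, p* = 107.1961.
The subsidy lowers effective supply by 79: p = 0.46q − 47.25.
New quantity: 156.4 − 0.3q = 0.46q − 47.25 → q' = 267.9605.
Overproduction Δq = 267.9605 − 164.0132 = 103.9473; wedge = subsidy = 79.
Deadweight loss = ½ × 103.9473 × 79 = $4105.92 thousand.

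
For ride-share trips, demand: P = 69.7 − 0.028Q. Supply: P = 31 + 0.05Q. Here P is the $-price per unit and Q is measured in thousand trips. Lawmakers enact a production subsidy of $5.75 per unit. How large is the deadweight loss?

$211.94 thousand

Competitive equilibrium: 69.7 − 0.028Q = 31 + 0.05Q → Q* = 496.1538, P* = 55.8077.
The subsidy lowers effective supply by 5.75: P = 25.25 + 0.05Q.
New quantity: 69.7 − 0.028Q = 25.25 + 0.05Q → Q' = 569.8718.
Overproduction ΔQ = 569.8718 − 496.1538 = 73.718; wedge = subsidy = 5.75.
DWL = ½ × 73.718 × 5.75 = $211.94 thousand.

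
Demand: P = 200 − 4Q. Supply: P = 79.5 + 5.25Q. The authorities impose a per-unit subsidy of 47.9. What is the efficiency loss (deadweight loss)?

Competitive equilibrium: 200 − 4Q = 79.5 + 5.25Q → Q* = 13.027, P* = 147.8919.
The subsidy lowers effective supply by 47.9: P = 31.6 + 5.25Q.
New quantity: 200 − 4Q = 31.6 + 5.25Q → Q' = 18.2054.
Overproduction ΔQ = 18.2054 − 13.027 = 5.1784; wedge = subsidy = 47.9.
The triangle = ½ × 5.1784 × 47.9 = 124.02.

124.02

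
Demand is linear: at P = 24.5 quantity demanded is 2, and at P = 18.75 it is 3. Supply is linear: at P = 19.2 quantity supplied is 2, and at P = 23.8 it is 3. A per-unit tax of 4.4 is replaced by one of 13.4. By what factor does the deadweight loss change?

Demand slope = (18.75 − 24.5)/(3 − 2) = −5.75, so P = 36 − 5.75Q.
Supply slope = (23.8 − 19.2)/(3 − 2) = 4.6, so P = 10 + 4.6Q.
Competitive equilibrium: 36 − 5.75Q = 10 + 4.6Q → Q* = 2.5121, P* = 21.5556.
For a per-unit tax t: ΔQ = t/10.35, so DWL = ½·t·(t/10.35) = t²/20.7.
At t = 4.4: DWL = 0.935. At t = 13.4: DWL = 8.674.
Ratio = (13.4/4.4)² = 9.275.

9.275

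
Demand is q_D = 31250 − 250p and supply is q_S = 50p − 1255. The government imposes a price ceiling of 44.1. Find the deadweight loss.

In inverse form: demand p = 125 − 0.004q, supply p = 25.1 + 0.02q.
Competitive equilibrium: 125 − 0.004q = 25.1 + 0.02q → q* = 4162.5, p* = 108.35.
At the ceiling p = 44.1, quantity supplied = (44.1 − 25.1)/0.02 = 950.
Willingness to pay at q' = 950: 125 − 0.004·950 = 121.2.
Δq = 4162.5 − 950 = 3212.5; wedge = 121.2 − 44.1 = 77.1.
Deadweight loss = ½ × 3212.5 × 77.1 = 123841.875.

123841.875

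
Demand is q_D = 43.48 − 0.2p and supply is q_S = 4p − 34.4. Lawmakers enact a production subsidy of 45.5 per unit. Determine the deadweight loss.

In inverse form: demand p = 217.4 − 5q, supply p = 8.6 + 0.25q.
Competitive equilibrium: 217.4 − 5q = 8.6 + 0.25q → q* = 39.7714, p* = 18.5429.
The subsidy lowers effective supply by 45.5: p = 0.25q − 36.9.
New quantity: 217.4 − 5q = 0.25q − 36.9 → q' = 48.4381.
Overproduction Δq = 48.4381 − 39.7714 = 8.6667; wedge = subsidy = 45.5.
DWL = ½ × 8.6667 × 45.5 = 197.17.

197.17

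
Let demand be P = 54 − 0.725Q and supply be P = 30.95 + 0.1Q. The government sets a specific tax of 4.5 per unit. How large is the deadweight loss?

Competitive equilibrium: 54 − 0.725Q = 30.95 + 0.1Q → Q* = 27.9394, P* = 33.7439.
With the tax, the buyer price exceeds the seller price by 4.5: (54 − 0.725Q) − (30.95 + 0.1Q) = 4.5 → Q' = 22.4848.
ΔQ = 27.9394 − 22.4848 = 5.4546; the wedge equals the tax, 4.5.
DWL = ½ × 5.4546 × 4.5 = 12.27.

12.27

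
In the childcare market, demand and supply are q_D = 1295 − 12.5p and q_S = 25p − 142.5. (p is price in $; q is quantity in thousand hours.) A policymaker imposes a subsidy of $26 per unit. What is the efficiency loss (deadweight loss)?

In inverse form: demand p = 103.6 − 0.08q, supply p = 5.7 + 0.04q.
Competitive equilibrium: 103.6 − 0.08q = 5.7 + 0.04q → q* = 815.8333, p* = 38.3333.
The subsidy lowers effective supply by 26: p = 0.04q − 20.3.
New quantity: 103.6 − 0.08q = 0.04q − 20.3 → q' = 1032.5.
Overproduction Δq = 1032.5 − 815.8333 = 216.6667; wedge = subsidy = 26.
Deadweight loss = ½ × 216.6667 × 26 = $2816.67 thousand.

$2816.67 thousand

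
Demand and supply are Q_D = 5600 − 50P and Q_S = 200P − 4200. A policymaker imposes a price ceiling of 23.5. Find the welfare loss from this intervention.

123245

In inverse form: demand P = 112 − 0.02Q, supply P = 21 + 0.005Q.
Competitive equilibrium: 112 − 0.02Q = 21 + 0.005Q → Q* = 3640, P* = 39.2.
At the ceiling P = 23.5, quantity supplied = (23.5 − 21)/0.005 = 500.
Willingness to pay at Q' = 500: 112 − 0.02·500 = 102.
ΔQ = 3640 − 500 = 3140; wedge = 102 − 23.5 = 78.5.
The triangle = ½ × 3140 × 78.5 = 123245.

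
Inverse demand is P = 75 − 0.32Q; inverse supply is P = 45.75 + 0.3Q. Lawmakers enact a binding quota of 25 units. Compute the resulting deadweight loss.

Competitive equilibrium: 75 − 0.32Q = 45.75 + 0.3Q → Q* = 47.1774, P* = 59.9032.
At Q = 25: demand price = 75 − 0.32·25 = 67; supply price = 45.75 + 0.3·25 = 53.25.
ΔQ = 47.1774 − 25 = 22.1774; wedge = 67 − 53.25 = 13.75.
Deadweight loss = ½ × 22.1774 × 13.75 = 152.47.

152.47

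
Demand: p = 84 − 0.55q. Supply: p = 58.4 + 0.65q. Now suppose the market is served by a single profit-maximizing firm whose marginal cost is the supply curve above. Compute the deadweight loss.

Competitive equilibrium: 84 − 0.55q = 58.4 + 0.65q → q* = 21.3333, p* = 72.2667.
Marginal revenue: MR = 84 − 1.1q. Set MR = MC: 84 − 1.1q = 58.4 + 0.65q → q_m = 14.6286.
Price p_m = 84 − 0.55·14.6286 = 75.9543; MC(q_m) = 58.4 + 0.65·14.6286 = 67.9086.
Competitive q* = 21.3333, so Δq = 6.7047; wedge = 75.9543 − 67.9086 = 8.0457.
The triangle = ½ × 6.7047 × 8.0457 = 26.97.

26.97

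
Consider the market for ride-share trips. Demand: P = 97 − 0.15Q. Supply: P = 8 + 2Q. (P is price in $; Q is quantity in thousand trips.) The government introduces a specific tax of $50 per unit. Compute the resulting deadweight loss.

$581.40 thousand

Competitive equilibrium: 97 − 0.15Q = 8 + 2Q → Q* = 41.3953, P* = 90.7907.
With the tax, the buyer price exceeds the seller price by 50: (97 − 0.15Q) − (8 + 2Q) = 50 → Q' = 18.1395.
ΔQ = 41.3953 − 18.1395 = 23.2558; the wedge equals the tax, 50.
The triangle = ½ × 23.2558 × 50 = $581.40 thousand.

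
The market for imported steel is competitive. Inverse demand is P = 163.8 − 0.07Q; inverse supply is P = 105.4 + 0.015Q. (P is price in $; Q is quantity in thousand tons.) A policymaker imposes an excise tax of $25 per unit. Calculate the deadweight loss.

$3676.47 thousand

Competitive equilibrium: 163.8 − 0.07Q = 105.4 + 0.015Q → Q* = 687.0588, P* = 115.7059.
With the tax, the buyer price exceeds the seller price by 25: (163.8 − 0.07Q) − (105.4 + 0.015Q) = 25 → Q' = 392.9412.
ΔQ = 687.0588 − 392.9412 = 294.1176; the wedge equals the tax, 25.
Deadweight loss = ½ × 294.1176 × 25 = $3676.47 thousand.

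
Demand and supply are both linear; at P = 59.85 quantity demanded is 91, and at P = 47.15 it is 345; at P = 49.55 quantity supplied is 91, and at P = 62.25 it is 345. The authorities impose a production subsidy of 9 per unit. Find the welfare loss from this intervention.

405

Demand slope = (47.15 − 59.85)/(345 − 91) = −0.05, so P = 64.4 − 0.05Q.
Supply slope = (62.25 − 49.55)/(345 − 91) = 0.05, so P = 45 + 0.05Q.
Competitive equilibrium: 64.4 − 0.05Q = 45 + 0.05Q → Q* = 194, P* = 54.7.
The subsidy lowers effective supply by 9: P = 36 + 0.05Q.
New quantity: 64.4 − 0.05Q = 36 + 0.05Q → Q' = 284.
Overproduction ΔQ = 284 − 194 = 90; wedge = subsidy = 9.
DWL = ½ × 90 × 9 = 405.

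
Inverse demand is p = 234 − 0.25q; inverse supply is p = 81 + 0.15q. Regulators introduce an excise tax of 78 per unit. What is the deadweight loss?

7605

Competitive equilibrium: 234 − 0.25q = 81 + 0.15q → q* = 382.5, p* = 138.375.
With the tax, the buyer price exceeds the seller price by 78: (234 − 0.25q) − (81 + 0.15q) = 78 → q' = 187.5.
Δq = 382.5 − 187.5 = 195; the wedge equals the tax, 78.
Welfare loss = ½ × 195 × 78 = 7605.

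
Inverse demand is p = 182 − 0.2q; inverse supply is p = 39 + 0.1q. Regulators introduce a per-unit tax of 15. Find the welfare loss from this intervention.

375

Competitive equilibrium: 182 − 0.2q = 39 + 0.1q → q* = 476.6667, p* = 86.6667.
With the tax, the buyer price exceeds the seller price by 15: (182 − 0.2q) − (39 + 0.1q) = 15 → q' = 426.6667.
Δq = 476.6667 − 426.6667 = 50; the wedge equals the tax, 15.
Welfare loss = ½ × 50 × 15 = 375.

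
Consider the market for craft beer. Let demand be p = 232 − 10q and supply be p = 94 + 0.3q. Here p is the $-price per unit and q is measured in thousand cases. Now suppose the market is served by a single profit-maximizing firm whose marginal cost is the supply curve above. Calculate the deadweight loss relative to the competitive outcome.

$224.34 thousand

Competitive equilibrium: 232 − 10q = 94 + 0.3q → q* = 13.3981, p* = 98.0194.
Marginal revenue: MR = 232 − 20q. Set MR = MC: 232 − 20q = 94 + 0.3q → q_m = 6.798.
Price p_m = 232 − 10·6.798 = 164.02; MC(q_m) = 94 + 0.3·6.798 = 96.0394.
Competitive q* = 13.3981, so Δq = 6.6001; wedge = 164.02 − 96.0394 = 67.9806.
DWL = ½ × 6.6001 × 67.9806 = $224.34 thousand.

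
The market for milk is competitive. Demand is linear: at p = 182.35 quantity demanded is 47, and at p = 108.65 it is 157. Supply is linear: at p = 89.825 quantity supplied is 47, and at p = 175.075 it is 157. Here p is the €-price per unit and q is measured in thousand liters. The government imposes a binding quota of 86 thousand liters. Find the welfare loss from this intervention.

Demand slope = (108.65 − 182.35)/(157 − 47) = −0.67, so p = 213.84 − 0.67q.
Supply slope = (175.075 − 89.825)/(157 − 47) = 0.775, so p = 53.4 + 0.775q.
Competitive equilibrium: 213.84 − 0.67q = 53.4 + 0.775q → q* = 111.0311, p* = 139.4491.
At q = 86: demand price = 213.84 − 0.67·86 = 156.22; supply price = 53.4 + 0.775·86 = 120.05.
Δq = 111.0311 − 86 = 25.0311; wedge = 156.22 − 120.05 = 36.17.
Deadweight loss = ½ × 25.0311 × 36.17 = €452.69 thousand.

€452.69 thousand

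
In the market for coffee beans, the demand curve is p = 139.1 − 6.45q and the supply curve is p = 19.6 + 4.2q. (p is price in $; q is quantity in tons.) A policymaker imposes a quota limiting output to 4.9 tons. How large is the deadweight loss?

Competitive equilibrium: 139.1 − 6.45q = 19.6 + 4.2q → q* = 11.2207, p* = 66.7268.
At q = 4.9: demand price = 139.1 − 6.45·4.9 = 107.495; supply price = 19.6 + 4.2·4.9 = 40.18.
Δq = 11.2207 − 4.9 = 6.3207; wedge = 107.495 − 40.18 = 67.315.
Welfare loss = ½ × 6.3207 × 67.315 = $212.74.

$212.74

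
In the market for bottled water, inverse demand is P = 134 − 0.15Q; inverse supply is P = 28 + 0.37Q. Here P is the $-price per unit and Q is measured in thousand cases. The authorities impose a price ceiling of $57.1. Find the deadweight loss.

$4075.35 thousand

Competitive equilibrium: 134 − 0.15Q = 28 + 0.37Q → Q* = 203.8462, P* = 103.4231.
At the ceiling P = 57.1, quantity supplied = (57.1 − 28)/0.37 = 78.6486.
Willingness to pay at Q' = 78.6486: 134 − 0.15·78.6486 = 122.2027.
ΔQ = 203.8462 − 78.6486 = 125.1976; wedge = 122.2027 − 57.1 = 65.1027.
Welfare loss = ½ × 125.1976 × 65.1027 = $4075.35 thousand.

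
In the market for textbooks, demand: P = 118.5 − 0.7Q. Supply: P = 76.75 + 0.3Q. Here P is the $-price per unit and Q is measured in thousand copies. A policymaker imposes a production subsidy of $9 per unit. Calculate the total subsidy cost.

$456.75 thousand

Competitive equilibrium: 118.5 − 0.7Q = 76.75 + 0.3Q → Q* = 41.75, P* = 89.275.
The subsidy lowers effective supply by 9: P = 67.75 + 0.3Q.
New quantity: 118.5 − 0.7Q = 67.75 + 0.3Q → Q' = 50.75.
Total subsidy cost = 9 × 50.75 = $456.75 thousand.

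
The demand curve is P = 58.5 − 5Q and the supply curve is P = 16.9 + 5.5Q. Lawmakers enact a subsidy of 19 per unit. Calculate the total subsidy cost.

Competitive equilibrium: 58.5 − 5Q = 16.9 + 5.5Q → Q* = 3.9619, P* = 38.6905.
The subsidy lowers effective supply by 19: P = 5.5Q − 2.1.
New quantity: 58.5 − 5Q = 5.5Q − 2.1 → Q' = 5.7714.
Total subsidy cost = 19 × 5.7714 = 109.66.

109.66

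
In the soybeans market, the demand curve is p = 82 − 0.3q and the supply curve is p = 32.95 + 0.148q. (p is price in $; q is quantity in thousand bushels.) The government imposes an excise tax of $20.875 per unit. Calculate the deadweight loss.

$486.35 thousand

Competitive equilibrium: 82 − 0.3q = 32.95 + 0.148q → q* = 109.4866, p* = 49.154.
With the tax, the buyer price exceeds the seller price by 20.875: (82 − 0.3q) − (32.95 + 0.148q) = 20.875 → q' = 62.8906.
Δq = 109.4866 − 62.8906 = 46.596; the wedge equals the tax, 20.875.
DWL = ½ × 46.596 × 20.875 = $486.35 thousand.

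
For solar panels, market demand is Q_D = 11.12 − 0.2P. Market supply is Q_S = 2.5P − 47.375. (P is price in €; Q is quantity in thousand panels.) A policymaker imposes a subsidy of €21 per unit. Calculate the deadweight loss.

In inverse form: demand P = 55.6 − 5Q, supply P = 18.95 + 0.4Q.
Competitive equilibrium: 55.6 − 5Q = 18.95 + 0.4Q → Q* = 6.787, P* = 21.6648.
The subsidy lowers effective supply by 21: P = 0.4Q − 2.05.
New quantity: 55.6 − 5Q = 0.4Q − 2.05 → Q' = 10.6759.
Overproduction ΔQ = 10.6759 − 6.787 = 3.8889; wedge = subsidy = 21.
Deadweight loss = ½ × 3.8889 × 21 = €40.83 thousand.

€40.83 thousand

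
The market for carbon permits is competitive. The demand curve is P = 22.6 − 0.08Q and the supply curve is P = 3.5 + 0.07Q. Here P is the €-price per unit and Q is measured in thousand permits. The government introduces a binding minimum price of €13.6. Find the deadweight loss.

€16.50 thousand

Competitive equilibrium: 22.6 − 0.08Q = 3.5 + 0.07Q → Q* = 127.3333, P* = 12.4133.
At the floor P = 13.6, quantity demanded = (22.6 − 13.6)/0.08 = 112.5.
Sellers' marginal cost at Q' = 112.5: 3.5 + 0.07·112.5 = 11.375.
ΔQ = 127.3333 − 112.5 = 14.8333; wedge = 13.6 − 11.375 = 2.225.
Deadweight loss = ½ × 14.8333 × 2.225 = €16.50 thousand.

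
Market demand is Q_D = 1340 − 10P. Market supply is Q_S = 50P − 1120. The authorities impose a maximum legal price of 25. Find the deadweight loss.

38400

In inverse form: demand P = 134 − 0.1Q, supply P = 22.4 + 0.02Q.
Competitive equilibrium: 134 − 0.1Q = 22.4 + 0.02Q → Q* = 930, P* = 41.
At the ceiling P = 25, quantity supplied = (25 − 22.4)/0.02 = 130.
Willingness to pay at Q' = 130: 134 − 0.1·130 = 121.
ΔQ = 930 − 130 = 800; wedge = 121 − 25 = 96.
The triangle = ½ × 800 × 96 = 38400.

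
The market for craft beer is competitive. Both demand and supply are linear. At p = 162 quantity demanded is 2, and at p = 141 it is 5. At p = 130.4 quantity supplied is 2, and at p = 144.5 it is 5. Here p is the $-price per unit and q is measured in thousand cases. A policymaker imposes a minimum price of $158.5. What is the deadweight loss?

$28.34 thousand

Demand slope = (141 − 162)/(5 − 2) = −7, so p = 176 − 7q.
Supply slope = (144.5 − 130.4)/(5 − 2) = 4.7, so p = 121 + 4.7q.
Competitive equilibrium: 176 − 7q = 121 + 4.7q → q* = 4.7009, p* = 143.094.
At the floor p = 158.5, quantity demanded = (176 − 158.5)/7 = 2.5.
Sellers' marginal cost at q' = 2.5: 121 + 4.7·2.5 = 132.75.
Δq = 4.7009 − 2.5 = 2.2009; wedge = 158.5 − 132.75 = 25.75.
Welfare loss = ½ × 2.2009 × 25.75 = $28.34 thousand.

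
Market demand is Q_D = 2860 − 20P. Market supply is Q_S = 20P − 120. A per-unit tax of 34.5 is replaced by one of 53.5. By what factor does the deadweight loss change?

In inverse form: demand P = 143 − 0.05Q, supply P = 6 + 0.05Q.
Competitive equilibrium: 143 − 0.05Q = 6 + 0.05Q → Q* = 1370, P* = 74.5.
For a per-unit tax t: ΔQ = t/0.1, so DWL = ½·t·(t/0.1) = t²/0.2.
At t = 34.5: DWL = 5951.25. At t = 53.5: DWL = 14311.25.
Ratio = (53.5/34.5)² = 2.405.

2.405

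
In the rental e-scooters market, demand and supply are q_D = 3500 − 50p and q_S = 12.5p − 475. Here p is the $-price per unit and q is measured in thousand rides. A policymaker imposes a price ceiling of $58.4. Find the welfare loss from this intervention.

In inverse form: demand p = 70 − 0.02q, supply p = 38 + 0.08q.
Competitive equilibrium: 70 − 0.02q = 38 + 0.08q → q* = 320, p* = 63.6.
At the ceiling p = 58.4, quantity supplied = (58.4 − 38)/0.08 = 255.
Willingness to pay at q' = 255: 70 − 0.02·255 = 64.9.
Δq = 320 − 255 = 65; wedge = 64.9 − 58.4 = 6.5.
Welfare loss = ½ × 65 × 6.5 = $211.25 thousand.

$211.25 thousand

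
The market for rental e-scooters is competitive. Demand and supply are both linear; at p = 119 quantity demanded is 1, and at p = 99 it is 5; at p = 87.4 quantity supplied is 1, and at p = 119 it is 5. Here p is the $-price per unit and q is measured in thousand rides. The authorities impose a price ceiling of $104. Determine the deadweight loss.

$0.78 thousand

Demand slope = (99 − 119)/(5 − 1) = −5, so p = 124 − 5q.
Supply slope = (119 − 87.4)/(5 − 1) = 7.9, so p = 79.5 + 7.9q.
Competitive equilibrium: 124 − 5q = 79.5 + 7.9q → q* = 3.4496, p* = 106.7519.
At the ceiling p = 104, quantity supplied = (104 − 79.5)/7.9 = 3.1013.
Willingness to pay at q' = 3.1013: 124 − 5·3.1013 = 108.4935.
Δq = 3.4496 − 3.1013 = 0.3483; wedge = 108.4935 − 104 = 4.4935.
DWL = ½ × 0.3483 × 4.4935 = $0.78 thousand.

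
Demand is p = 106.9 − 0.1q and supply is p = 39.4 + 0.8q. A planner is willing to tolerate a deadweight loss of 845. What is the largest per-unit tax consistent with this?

Competitive equilibrium: 106.9 − 0.1q = 39.4 + 0.8q → q* = 75, p* = 99.4.
A tax t gives Δq = t/0.9 and wedge t, so DWL = t²/1.8.
t²/1.8 = 845 → t² = 1521 → t = 39.

39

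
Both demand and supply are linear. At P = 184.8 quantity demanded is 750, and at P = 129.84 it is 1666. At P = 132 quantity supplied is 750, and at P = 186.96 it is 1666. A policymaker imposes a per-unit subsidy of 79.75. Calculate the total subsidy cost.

147903.02

Demand slope = (129.84 − 184.8)/(1666 − 750) = −0.06, so P = 229.8 − 0.06Q.
Supply slope = (186.96 − 132)/(1666 − 750) = 0.06, so P = 87 + 0.06Q.
Competitive equilibrium: 229.8 − 0.06Q = 87 + 0.06Q → Q* = 1190, P* = 158.4.
The subsidy lowers effective supply by 79.75: P = 7.25 + 0.06Q.
New quantity: 229.8 − 0.06Q = 7.25 + 0.06Q → Q' = 1854.5833.
Total subsidy cost = 79.75 × 1854.5833 = 147903.02.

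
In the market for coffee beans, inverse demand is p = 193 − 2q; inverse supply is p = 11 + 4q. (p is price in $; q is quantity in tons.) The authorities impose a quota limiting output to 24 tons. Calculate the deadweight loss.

$120.33

Competitive equilibrium: 193 − 2q = 11 + 4q → q* = 30.3333, p* = 132.3333.
At q = 24: demand price = 193 − 2·24 = 145; supply price = 11 + 4·24 = 107.
Δq = 30.3333 − 24 = 6.3333; wedge = 145 − 107 = 38.
Welfare loss = ½ × 6.3333 × 38 = $120.33.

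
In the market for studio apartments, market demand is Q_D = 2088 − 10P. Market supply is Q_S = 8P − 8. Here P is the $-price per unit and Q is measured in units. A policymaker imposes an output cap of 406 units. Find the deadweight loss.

In inverse form: demand P = 208.8 − 0.1Q, supply P = 1 + 0.125Q.
Competitive equilibrium: 208.8 − 0.1Q = 1 + 0.125Q → Q* = 923.5556, P* = 116.4444.
At Q = 406: demand price = 208.8 − 0.1·406 = 168.2; supply price = 1 + 0.125·406 = 51.75.
ΔQ = 923.5556 − 406 = 517.5556; wedge = 168.2 − 51.75 = 116.45.
The triangle = ½ × 517.5556 × 116.45 = $30134.67.

$30134.67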